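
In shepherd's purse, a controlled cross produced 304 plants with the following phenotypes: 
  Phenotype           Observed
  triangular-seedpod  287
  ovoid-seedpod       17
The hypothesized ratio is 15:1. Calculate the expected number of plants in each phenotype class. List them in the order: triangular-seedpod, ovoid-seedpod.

285, 19

The 15:1 ratio has 16 parts, so with N = 304 the expected counts are:
  triangular-seedpod: 304 × 15/16 = 285
  ovoid-seedpod: 304 × 1/16 = 19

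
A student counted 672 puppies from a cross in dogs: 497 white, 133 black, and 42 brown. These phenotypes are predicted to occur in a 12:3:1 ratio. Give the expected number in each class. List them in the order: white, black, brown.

504, 126, 42

Expected counts for N = 672 under a 12:3:1 ratio (total parts = 16):
  white: 672 × 12/16 = 504
  black: 672 × 3/16 = 126
  brown: 672 × 1/16 = 42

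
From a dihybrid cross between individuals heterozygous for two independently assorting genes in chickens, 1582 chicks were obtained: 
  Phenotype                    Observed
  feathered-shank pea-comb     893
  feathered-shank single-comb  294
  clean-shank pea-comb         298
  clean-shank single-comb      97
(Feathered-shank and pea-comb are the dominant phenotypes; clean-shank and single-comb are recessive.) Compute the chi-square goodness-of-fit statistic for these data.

A dihybrid F₂ with independent assortment and complete dominance at both loci gives a 9:3:3:1 phenotypic ratio.
The 9:3:3:1 ratio has 16 parts, so with N = 1582 the expected counts are:
  feathered-shank pea-comb: 1582 × 9/16 = 889.875
  feathered-shank single-comb: 1582 × 3/16 = 296.625
  clean-shank pea-comb: 1582 × 3/16 = 296.625
  clean-shank single-comb: 1582 × 1/16 = 98.875
χ² = Σ (O − E)² / E
  feathered-shank pea-comb: (893 − 889.875)² / 889.875 = 0.0110
  feathered-shank single-comb: (294 − 296.625)² / 296.625 = 0.0232
  clean-shank pea-comb: (298 − 296.625)² / 296.625 = 0.0064
  clean-shank single-comb: (97 − 98.875)² / 98.875 = 0.0356
χ² = 0.0110 + 0.0232 + 0.0064 + 0.0356 = 0.0762 ≈ 0.076

0.076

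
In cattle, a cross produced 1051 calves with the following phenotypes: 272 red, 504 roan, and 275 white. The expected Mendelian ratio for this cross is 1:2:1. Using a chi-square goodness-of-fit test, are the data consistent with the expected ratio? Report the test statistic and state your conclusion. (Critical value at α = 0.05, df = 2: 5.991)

The 1:2:1 ratio has 4 parts, so with N = 1051 the expected counts are:
  red: 1051 × 1/4 = 262.75
  roan: 1051 × 2/4 = 525.5
  white: 1051 × 1/4 = 262.75
χ² = Σ (O − E)² / E
  red: (272 − 262.75)² / 262.75 = 0.3256
  roan: (504 − 525.5)² / 525.5 = 0.8796
  white: (275 − 262.75)² / 262.75 = 0.5711
χ² = 0.3256 + 0.8796 + 0.5711 = 1.7763 ≈ 1.776
Degrees of freedom = 3 − 1 = 2; critical value at α = 0.05 is 5.991.
Since 1.776 < 5.991, we fail to reject the null hypothesis — the data are consistent with the 1:2:1 ratio.

1.776; consistent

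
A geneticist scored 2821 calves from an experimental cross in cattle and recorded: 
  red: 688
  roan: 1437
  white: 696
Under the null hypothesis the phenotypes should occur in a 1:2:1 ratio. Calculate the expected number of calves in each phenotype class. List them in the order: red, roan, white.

705.25, 1410.5, 705.25

The 1:2:1 ratio has 4 parts, so with N = 2821 the expected counts are:
  red: 2821 × 1/4 = 705.25
  roan: 2821 × 2/4 = 1410.5
  white: 2821 × 1/4 = 705.25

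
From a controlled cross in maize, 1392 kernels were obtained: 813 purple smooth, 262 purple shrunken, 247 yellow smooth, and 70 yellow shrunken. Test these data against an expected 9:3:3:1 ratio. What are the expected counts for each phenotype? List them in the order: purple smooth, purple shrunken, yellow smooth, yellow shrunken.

783, 261, 261, 87

Expected counts for N = 1392 under a 9:3:3:1 ratio (total parts = 16):
  purple smooth: 1392 × 9/16 = 783
  purple shrunken: 1392 × 3/16 = 261
  yellow smooth: 1392 × 3/16 = 261
  yellow shrunken: 1392 × 1/16 = 87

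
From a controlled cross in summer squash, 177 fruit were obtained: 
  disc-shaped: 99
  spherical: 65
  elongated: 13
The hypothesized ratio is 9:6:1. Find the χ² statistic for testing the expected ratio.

Under the 9:6:1 hypothesis (Σ ratio = 16, N = 177):
  disc-shaped: 177 × 9/16 = 99.5625
  spherical: 177 × 6/16 = 66.375
  elongated: 177 × 1/16 = 11.0625
χ² = Σ (O − E)² / E
  disc-shaped: (99 − 99.5625)² / 99.5625 = 0.0032
  spherical: (65 − 66.375)² / 66.375 = 0.0285
  elongated: (13 − 11.0625)² / 11.0625 = 0.3393
χ² = 0.0032 + 0.0285 + 0.3393 = 0.371

0.371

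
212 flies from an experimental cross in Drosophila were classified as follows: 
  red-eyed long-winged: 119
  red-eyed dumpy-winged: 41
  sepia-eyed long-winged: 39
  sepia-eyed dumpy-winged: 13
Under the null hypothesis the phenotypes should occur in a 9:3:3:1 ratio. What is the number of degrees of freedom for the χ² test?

3

A goodness-of-fit test with 4 phenotype classes has df = 4 − 1 = 3.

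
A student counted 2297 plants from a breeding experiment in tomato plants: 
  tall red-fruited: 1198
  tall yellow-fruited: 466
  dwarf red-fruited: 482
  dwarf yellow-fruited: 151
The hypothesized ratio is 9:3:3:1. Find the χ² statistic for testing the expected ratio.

16.242

Under the 9:3:3:1 hypothesis (Σ ratio = 16, N = 2297):
  tall red-fruited: 2297 × 9/16 = 1292.0625
  tall yellow-fruited: 2297 × 3/16 = 430.6875
  dwarf red-fruited: 2297 × 3/16 = 430.6875
  dwarf yellow-fruited: 2297 × 1/16 = 143.5625
χ² = Σ (O − E)² / E
  tall red-fruited: (1198 − 1292.0625)² / 1292.0625 = 6.8478
  tall yellow-fruited: (466 − 430.6875)² / 430.6875 = 2.8953
  dwarf red-fruited: (482 − 430.6875)² / 430.6875 = 6.1134
  dwarf yellow-fruited: (151 − 143.5625)² / 143.5625 = 0.3853
χ² = 6.8478 + 2.8953 + 6.1134 + 0.3853 = 16.2418 ≈ 16.242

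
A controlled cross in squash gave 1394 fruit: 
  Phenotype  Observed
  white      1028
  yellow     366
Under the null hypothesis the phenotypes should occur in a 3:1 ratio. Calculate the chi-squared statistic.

Total ratio parts = 4. Expected numbers out of 1394:
  white: 1394 × 3/4 = 1045.5
  yellow: 1394 × 1/4 = 348.5
χ² = Σ (O − E)² / E
  white: (1028 − 1045.5)² / 1045.5 = 0.2929
  yellow: (366 − 348.5)² / 348.5 = 0.8788
χ² = 0.2929 + 0.8788 = 1.1717 ≈ 1.172

1.172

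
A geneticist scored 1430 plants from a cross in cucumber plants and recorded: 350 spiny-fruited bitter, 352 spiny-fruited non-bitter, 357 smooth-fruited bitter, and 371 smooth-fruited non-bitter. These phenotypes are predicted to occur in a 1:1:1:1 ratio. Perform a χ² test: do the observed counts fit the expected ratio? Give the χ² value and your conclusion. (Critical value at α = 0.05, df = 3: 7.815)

0.752; consistent

The 1:1:1:1 ratio has 4 parts, so with N = 1430 the expected counts are:
  spiny-fruited bitter: 1430 × 1/4 = 357.5
  spiny-fruited non-bitter: 1430 × 1/4 = 357.5
  smooth-fruited bitter: 1430 × 1/4 = 357.5
  smooth-fruited non-bitter: 1430 × 1/4 = 357.5
χ² = Σ (O − E)² / E
  spiny-fruited bitter: (350 − 357.5)² / 357.5 = 0.1573
  spiny-fruited non-bitter: (352 − 357.5)² / 357.5 = 0.0846
  smooth-fruited bitter: (357 − 357.5)² / 357.5 = 0.0007
  smooth-fruited non-bitter: (371 − 357.5)² / 357.5 = 0.5098
χ² = 0.1573 + 0.0846 + 0.0007 + 0.5098 = 0.7524 ≈ 0.752
Degrees of freedom = 4 − 1 = 3; critical value at α = 0.05 is 7.815.
Since 0.752 < 7.815, we fail to reject the null hypothesis — the data are consistent with the 1:1:1:1 ratio.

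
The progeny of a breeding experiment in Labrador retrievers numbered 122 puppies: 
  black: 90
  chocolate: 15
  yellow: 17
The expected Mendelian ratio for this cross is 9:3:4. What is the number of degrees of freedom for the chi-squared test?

A goodness-of-fit test with 3 phenotype classes has df = 3 − 1 = 2.

2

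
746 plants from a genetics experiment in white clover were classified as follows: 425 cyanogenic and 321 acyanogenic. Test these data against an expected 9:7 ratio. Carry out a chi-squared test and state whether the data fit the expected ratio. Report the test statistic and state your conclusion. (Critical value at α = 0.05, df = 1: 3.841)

Total ratio parts = 16. Expected numbers out of 746:
  cyanogenic: 746 × 9/16 = 419.625
  acyanogenic: 746 × 7/16 = 326.375
χ² = Σ (O − E)² / E
  cyanogenic: (425 − 419.625)² / 419.625 = 0.0688
  acyanogenic: (321 − 326.375)² / 326.375 = 0.0885
χ² = 0.0688 + 0.0885 = 0.1573 ≈ 0.157
Degrees of freedom = 2 − 1 = 1; critical value at α = 0.05 is 3.841.
Since 0.157 < 3.841, we fail to reject the null hypothesis — the data are consistent with the 9:7 ratio.

0.157; consistent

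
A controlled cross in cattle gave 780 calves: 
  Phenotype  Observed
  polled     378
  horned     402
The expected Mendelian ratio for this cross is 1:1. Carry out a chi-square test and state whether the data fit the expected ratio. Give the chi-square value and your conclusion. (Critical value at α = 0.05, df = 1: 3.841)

0.738; consistent

Expected counts for N = 780 under a 1:1 ratio (total parts = 2):
  polled: 780 × 1/2 = 390
  horned: 780 × 1/2 = 390
χ² = Σ (O − E)² / E
  polled: (378 − 390)² / 390 = 0.3692
  horned: (402 − 390)² / 390 = 0.3692
χ² = 0.3692 + 0.3692 = 0.7384 ≈ 0.738
Degrees of freedom = 2 − 1 = 1; critical value at α = 0.05 is 3.841.
Since 0.738 < 3.841, we fail to reject the null hypothesis — the data are consistent with the 1:1 ratio.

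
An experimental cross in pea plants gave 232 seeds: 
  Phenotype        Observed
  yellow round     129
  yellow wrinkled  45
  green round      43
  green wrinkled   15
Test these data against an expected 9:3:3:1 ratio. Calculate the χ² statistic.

Under the 9:3:3:1 hypothesis (Σ ratio = 16, N = 232):
  yellow round: 232 × 9/16 = 130.5
  yellow wrinkled: 232 × 3/16 = 43.5
  green round: 232 × 3/16 = 43.5
  green wrinkled: 232 × 1/16 = 14.5
χ² = Σ (O − E)² / E
  yellow round: (129 − 130.5)² / 130.5 = 0.0172
  yellow wrinkled: (45 − 43.5)² / 43.5 = 0.0517
  green round: (43 − 43.5)² / 43.5 = 0.0057
  green wrinkled: (15 − 14.5)² / 14.5 = 0.0172
χ² = 0.0172 + 0.0517 + 0.0057 + 0.0172 = 0.0918 ≈ 0.092

0.092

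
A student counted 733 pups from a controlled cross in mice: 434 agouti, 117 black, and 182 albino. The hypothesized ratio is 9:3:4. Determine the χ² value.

4.188

The 9:3:4 ratio has 16 parts, so with N = 733 the expected counts are:
  agouti: 733 × 9/16 = 412.3125
  black: 733 × 3/16 = 137.4375
  albino: 733 × 4/16 = 183.25
χ² = Σ (O − E)² / E
  agouti: (434 − 412.3125)² / 412.3125 = 1.1408
  black: (117 − 137.4375)² / 137.4375 = 3.0391
  albino: (182 − 183.25)² / 183.25 = 0.0085
χ² = 1.1408 + 3.0391 + 0.0085 = 4.1884 ≈ 4.188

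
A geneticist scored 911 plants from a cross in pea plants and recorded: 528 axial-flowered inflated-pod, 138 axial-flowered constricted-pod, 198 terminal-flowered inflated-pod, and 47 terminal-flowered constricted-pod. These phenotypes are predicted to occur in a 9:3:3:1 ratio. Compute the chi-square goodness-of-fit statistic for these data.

12.838

The 9:3:3:1 ratio has 16 parts, so with N = 911 the expected counts are:
  axial-flowered inflated-pod: 911 × 9/16 = 512.4375
  axial-flowered constricted-pod: 911 × 3/16 = 170.8125
  terminal-flowered inflated-pod: 911 × 3/16 = 170.8125
  terminal-flowered constricted-pod: 911 × 1/16 = 56.9375
χ² = Σ (O − E)² / E
  axial-flowered inflated-pod: (528 − 512.4375)² / 512.4375 = 0.4726
  axial-flowered constricted-pod: (138 − 170.8125)² / 170.8125 = 6.3032
  terminal-flowered inflated-pod: (198 − 170.8125)² / 170.8125 = 4.3273
  terminal-flowered constricted-pod: (47 − 56.9375)² / 56.9375 = 1.7344
χ² = 0.4726 + 6.3032 + 4.3273 + 1.7344 = 12.8375 ≈ 12.838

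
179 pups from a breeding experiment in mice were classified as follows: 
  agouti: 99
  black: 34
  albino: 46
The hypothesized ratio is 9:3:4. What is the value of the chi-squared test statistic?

0.069

Total ratio parts = 16. Expected numbers out of 179:
  agouti: 179 × 9/16 = 100.6875
  black: 179 × 3/16 = 33.5625
  albino: 179 × 4/16 = 44.75
χ² = Σ (O − E)² / E
  agouti: (99 − 100.6875)² / 100.6875 = 0.0283
  black: (34 − 33.5625)² / 33.5625 = 0.0057
  albino: (46 − 44.75)² / 44.75 = 0.0349
χ² = 0.0283 + 0.0057 + 0.0349 = 0.0689 ≈ 0.069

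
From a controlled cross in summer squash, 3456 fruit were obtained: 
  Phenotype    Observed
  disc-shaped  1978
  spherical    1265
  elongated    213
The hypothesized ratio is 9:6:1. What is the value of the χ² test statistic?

Total ratio parts = 16. Expected numbers out of 3456:
  disc-shaped: 3456 × 9/16 = 1944
  spherical: 3456 × 6/16 = 1296
  elongated: 3456 × 1/16 = 216
χ² = Σ (O − E)² / E
  disc-shaped: (1978 − 1944)² / 1944 = 0.5947
  spherical: (1265 − 1296)² / 1296 = 0.7415
  elongated: (213 − 216)² / 216 = 0.0417
χ² = 0.5947 + 0.7415 + 0.0417 = 1.3779 ≈ 1.378

1.378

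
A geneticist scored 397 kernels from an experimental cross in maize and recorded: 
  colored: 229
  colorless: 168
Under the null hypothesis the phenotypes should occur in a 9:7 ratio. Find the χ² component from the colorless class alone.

Expected counts for N = 397 under a 9:7 ratio (total parts = 16):
  colored: 397 × 9/16 = 223.3125
  colorless: 397 × 7/16 = 173.6875
Contribution of colorless: (168 − 173.6875)² / 173.6875 = 0.1862

0.186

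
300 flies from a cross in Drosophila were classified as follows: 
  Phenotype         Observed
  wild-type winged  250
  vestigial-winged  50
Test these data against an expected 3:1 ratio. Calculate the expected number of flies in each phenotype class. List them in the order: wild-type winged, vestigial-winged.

Under the 3:1 hypothesis (Σ ratio = 4, N = 300):
  wild-type winged: 300 × 3/4 = 225
  vestigial-winged: 300 × 1/4 = 75

225, 75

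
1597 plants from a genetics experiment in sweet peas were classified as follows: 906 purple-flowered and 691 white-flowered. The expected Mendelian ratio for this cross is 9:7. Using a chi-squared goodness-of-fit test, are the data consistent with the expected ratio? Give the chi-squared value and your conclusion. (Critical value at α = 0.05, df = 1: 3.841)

Total ratio parts = 16. Expected numbers out of 1597:
  purple-flowered: 1597 × 9/16 = 898.3125
  white-flowered: 1597 × 7/16 = 698.6875
χ² = Σ (O − E)² / E
  purple-flowered: (906 − 898.3125)² / 898.3125 = 0.0658
  white-flowered: (691 − 698.6875)² / 698.6875 = 0.0846
χ² = 0.0658 + 0.0846 = 0.1504 ≈ 0.150
Degrees of freedom = 2 − 1 = 1; critical value at α = 0.05 is 3.841.
Since 0.150 < 3.841, we fail to reject the null hypothesis — the data are consistent with the 9:7 ratio.

0.150; consistent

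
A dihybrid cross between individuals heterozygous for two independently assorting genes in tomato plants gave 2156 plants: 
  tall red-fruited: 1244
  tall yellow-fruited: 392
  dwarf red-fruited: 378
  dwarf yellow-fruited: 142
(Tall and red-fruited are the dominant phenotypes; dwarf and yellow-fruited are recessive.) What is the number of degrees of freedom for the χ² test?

A dihybrid F₂ with independent assortment and complete dominance at both loci gives a 9:3:3:1 phenotypic ratio.
A goodness-of-fit test with 4 phenotype classes has df = 4 − 1 = 3.

3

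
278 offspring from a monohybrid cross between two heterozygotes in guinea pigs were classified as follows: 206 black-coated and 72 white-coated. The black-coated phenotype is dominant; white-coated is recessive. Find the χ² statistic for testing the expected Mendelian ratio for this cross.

For a monohybrid cross between heterozygotes with complete dominance, the expected phenotypic ratio is 3:1.
Expected counts for N = 278 under a 3:1 ratio (total parts = 4):
  black-coated: 278 × 3/4 = 208.5
  white-coated: 278 × 1/4 = 69.5
χ² = Σ (O − E)² / E
  black-coated: (206 − 208.5)² / 208.5 = 0.0300
  white-coated: (72 − 69.5)² / 69.5 = 0.0899
χ² = 0.0300 + 0.0899 = 0.1199 ≈ 0.120

0.120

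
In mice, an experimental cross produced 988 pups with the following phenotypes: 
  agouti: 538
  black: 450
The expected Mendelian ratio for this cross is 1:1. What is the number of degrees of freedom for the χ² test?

1

A goodness-of-fit test with 2 phenotype classes has df = 2 − 1 = 1.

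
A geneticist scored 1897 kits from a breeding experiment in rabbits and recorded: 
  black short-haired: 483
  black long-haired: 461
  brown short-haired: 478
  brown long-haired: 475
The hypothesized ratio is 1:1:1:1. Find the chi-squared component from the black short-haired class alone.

0.161

The 1:1:1:1 ratio has 4 parts, so with N = 1897 the expected counts are:
  black short-haired: 1897 × 1/4 = 474.25
  black long-haired: 1897 × 1/4 = 474.25
  brown short-haired: 1897 × 1/4 = 474.25
  brown long-haired: 1897 × 1/4 = 474.25
Contribution of black short-haired: (483 − 474.25)² / 474.25 = 0.1614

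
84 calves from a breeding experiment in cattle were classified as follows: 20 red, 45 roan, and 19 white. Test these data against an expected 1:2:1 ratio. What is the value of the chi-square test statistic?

0.452

Under the 1:2:1 hypothesis (Σ ratio = 4, N = 84):
  red: 84 × 1/4 = 21
  roan: 84 × 2/4 = 42
  white: 84 × 1/4 = 21
χ² = Σ (O − E)² / E
  red: (20 − 21)² / 21 = 0.0476
  roan: (45 − 42)² / 42 = 0.2143
  white: (19 − 21)² / 21 = 0.1905
χ² = 0.0476 + 0.2143 + 0.1905 = 0.4524 ≈ 0.452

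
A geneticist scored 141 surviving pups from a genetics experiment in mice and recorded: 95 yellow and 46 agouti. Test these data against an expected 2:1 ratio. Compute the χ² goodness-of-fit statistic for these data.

0.032

Under the 2:1 hypothesis (Σ ratio = 3, N = 141):
  yellow: 141 × 2/3 = 94
  agouti: 141 × 1/3 = 47
χ² = Σ (O − E)² / E
  yellow: (95 − 94)² / 94 = 0.0106
  agouti: (46 − 47)² / 47 = 0.0213
χ² = 0.0106 + 0.0213 = 0.0319 ≈ 0.032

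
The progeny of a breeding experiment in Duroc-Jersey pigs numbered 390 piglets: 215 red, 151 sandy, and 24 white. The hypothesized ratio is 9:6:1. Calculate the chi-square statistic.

Total ratio parts = 16. Expected numbers out of 390:
  red: 390 × 9/16 = 219.375
  sandy: 390 × 6/16 = 146.25
  white: 390 × 1/16 = 24.375
χ² = Σ (O − E)² / E
  red: (215 − 219.375)² / 219.375 = 0.0873
  sandy: (151 − 146.25)² / 146.25 = 0.1543
  white: (24 − 24.375)² / 24.375 = 0.0058
χ² = 0.0873 + 0.1543 + 0.0058 = 0.2474 ≈ 0.247

0.247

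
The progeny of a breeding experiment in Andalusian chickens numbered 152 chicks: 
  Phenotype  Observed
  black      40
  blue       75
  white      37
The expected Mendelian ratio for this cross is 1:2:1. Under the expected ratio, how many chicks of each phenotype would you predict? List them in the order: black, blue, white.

Under the 1:2:1 hypothesis (Σ ratio = 4, N = 152):
  black: 152 × 1/4 = 38
  blue: 152 × 2/4 = 76
  white: 152 × 1/4 = 38

38, 76, 38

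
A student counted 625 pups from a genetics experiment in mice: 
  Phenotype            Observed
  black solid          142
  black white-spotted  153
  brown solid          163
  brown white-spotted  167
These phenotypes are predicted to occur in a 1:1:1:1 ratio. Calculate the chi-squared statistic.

2.398

Expected counts for N = 625 under a 1:1:1:1 ratio (total parts = 4):
  black solid: 625 × 1/4 = 156.25
  black white-spotted: 625 × 1/4 = 156.25
  brown solid: 625 × 1/4 = 156.25
  brown white-spotted: 625 × 1/4 = 156.25
χ² = Σ (O − E)² / E
  black solid: (142 − 156.25)² / 156.25 = 1.2996
  black white-spotted: (153 − 156.25)² / 156.25 = 0.0676
  brown solid: (163 − 156.25)² / 156.25 = 0.2916
  brown white-spotted: (167 − 156.25)² / 156.25 = 0.7396
χ² = 1.2996 + 0.0676 + 0.2916 + 0.7396 = 2.3984 ≈ 2.398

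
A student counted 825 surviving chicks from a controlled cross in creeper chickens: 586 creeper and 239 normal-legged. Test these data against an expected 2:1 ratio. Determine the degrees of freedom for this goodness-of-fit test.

1

A goodness-of-fit test with 2 phenotype classes has df = 2 − 1 = 1.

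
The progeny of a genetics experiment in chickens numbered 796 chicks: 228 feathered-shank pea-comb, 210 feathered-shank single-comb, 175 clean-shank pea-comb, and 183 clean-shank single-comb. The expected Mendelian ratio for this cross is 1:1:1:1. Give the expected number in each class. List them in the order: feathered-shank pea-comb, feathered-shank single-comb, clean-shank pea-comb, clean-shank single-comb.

199, 199, 199, 199

Total ratio parts = 4. Expected numbers out of 796:
  feathered-shank pea-comb: 796 × 1/4 = 199
  feathered-shank single-comb: 796 × 1/4 = 199
  clean-shank pea-comb: 796 × 1/4 = 199
  clean-shank single-comb: 796 × 1/4 = 199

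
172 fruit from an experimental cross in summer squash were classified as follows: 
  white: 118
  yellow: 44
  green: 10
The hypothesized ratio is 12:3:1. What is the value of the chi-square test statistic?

Total ratio parts = 16. Expected numbers out of 172:
  white: 172 × 12/16 = 129
  yellow: 172 × 3/16 = 32.25
  green: 172 × 1/16 = 10.75
χ² = Σ (O − E)² / E
  white: (118 − 129)² / 129 = 0.9380
  yellow: (44 − 32.25)² / 32.25 = 4.2810
  green: (10 − 10.75)² / 10.75 = 0.0523
χ² = 0.9380 + 4.2810 + 0.0523 = 5.2713 ≈ 5.271

5.271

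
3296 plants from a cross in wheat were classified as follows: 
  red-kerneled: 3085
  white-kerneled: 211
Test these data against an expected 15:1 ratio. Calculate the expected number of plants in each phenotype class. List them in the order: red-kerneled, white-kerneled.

Total ratio parts = 16. Expected numbers out of 3296:
  red-kerneled: 3296 × 15/16 = 3090
  white-kerneled: 3296 × 1/16 = 206

3090, 206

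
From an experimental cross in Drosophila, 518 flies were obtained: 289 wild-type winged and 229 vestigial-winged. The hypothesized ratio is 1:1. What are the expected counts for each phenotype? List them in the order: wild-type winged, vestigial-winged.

259, 259

The 1:1 ratio has 2 parts, so with N = 518 the expected counts are:
  wild-type winged: 518 × 1/2 = 259
  vestigial-winged: 518 × 1/2 = 259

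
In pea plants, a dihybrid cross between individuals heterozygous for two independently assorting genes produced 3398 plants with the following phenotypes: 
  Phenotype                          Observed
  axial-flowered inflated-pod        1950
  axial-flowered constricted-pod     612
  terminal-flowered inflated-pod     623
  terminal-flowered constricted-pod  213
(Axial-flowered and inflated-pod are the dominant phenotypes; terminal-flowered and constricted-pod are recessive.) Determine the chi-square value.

A dihybrid F₂ with independent assortment and complete dominance at both loci gives a 9:3:3:1 phenotypic ratio.
The 9:3:3:1 ratio has 16 parts, so with N = 3398 the expected counts are:
  axial-flowered inflated-pod: 3398 × 9/16 = 1911.375
  axial-flowered constricted-pod: 3398 × 3/16 = 637.125
  terminal-flowered inflated-pod: 3398 × 3/16 = 637.125
  terminal-flowered constricted-pod: 3398 × 1/16 = 212.375
χ² = Σ (O − E)² / E
  axial-flowered inflated-pod: (1950 − 1911.375)² / 1911.375 = 0.7805
  axial-flowered constricted-pod: (612 − 637.125)² / 637.125 = 0.9908
  terminal-flowered inflated-pod: (623 − 637.125)² / 637.125 = 0.3131
  terminal-flowered constricted-pod: (213 − 212.375)² / 212.375 = 0.0018
χ² = 0.7805 + 0.9908 + 0.3131 + 0.0018 = 2.0862 ≈ 2.086

2.086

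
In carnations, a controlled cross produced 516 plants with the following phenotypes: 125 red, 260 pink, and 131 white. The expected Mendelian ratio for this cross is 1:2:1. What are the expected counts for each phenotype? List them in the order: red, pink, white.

Total ratio parts = 4. Expected numbers out of 516:
  red: 516 × 1/4 = 129
  pink: 516 × 2/4 = 258
  white: 516 × 1/4 = 129

129, 258, 129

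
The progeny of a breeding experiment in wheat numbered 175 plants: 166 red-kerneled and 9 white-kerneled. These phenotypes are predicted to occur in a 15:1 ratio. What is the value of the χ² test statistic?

Expected counts for N = 175 under a 15:1 ratio (total parts = 16):
  red-kerneled: 175 × 15/16 = 164.0625
  white-kerneled: 175 × 1/16 = 10.9375
χ² = Σ (O − E)² / E
  red-kerneled: (166 − 164.0625)² / 164.0625 = 0.0229
  white-kerneled: (9 − 10.9375)² / 10.9375 = 0.3432
χ² = 0.0229 + 0.3432 = 0.3661 ≈ 0.366

0.366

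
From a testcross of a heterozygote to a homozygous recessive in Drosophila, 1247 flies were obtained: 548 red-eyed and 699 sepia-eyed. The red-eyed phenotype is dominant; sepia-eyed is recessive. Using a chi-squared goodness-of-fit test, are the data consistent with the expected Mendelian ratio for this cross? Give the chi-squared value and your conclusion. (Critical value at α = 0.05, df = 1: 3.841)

A testcross of a heterozygote (Aa × aa) gives a 1:1 phenotypic ratio.
Under the 1:1 hypothesis (Σ ratio = 2, N = 1247):
  red-eyed: 1247 × 1/2 = 623.5
  sepia-eyed: 1247 × 1/2 = 623.5
χ² = Σ (O − E)² / E
  red-eyed: (548 − 623.5)² / 623.5 = 9.1423
  sepia-eyed: (699 − 623.5)² / 623.5 = 9.1423
χ² = 9.1423 + 9.1423 = 18.2846 ≈ 18.285
Degrees of freedom = 2 − 1 = 1; critical value at α = 0.05 is 3.841.
Since 18.285 > 3.841, we reject the null hypothesis — the data do not fit the 1:1 ratio.

18.285; not consistent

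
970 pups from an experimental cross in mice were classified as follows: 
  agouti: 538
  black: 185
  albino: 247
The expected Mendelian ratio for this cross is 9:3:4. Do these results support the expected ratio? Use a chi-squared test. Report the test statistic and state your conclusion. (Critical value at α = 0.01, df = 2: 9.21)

0.244; consistent

Under the 9:3:4 hypothesis (Σ ratio = 16, N = 970):
  agouti: 970 × 9/16 = 545.625
  black: 970 × 3/16 = 181.875
  albino: 970 × 4/16 = 242.5
χ² = Σ (O − E)² / E
  agouti: (538 − 545.625)² / 545.625 = 0.1066
  black: (185 − 181.875)² / 181.875 = 0.0537
  albino: (247 − 242.5)² / 242.5 = 0.0835
χ² = 0.1066 + 0.0537 + 0.0835 = 0.2438 ≈ 0.244
Degrees of freedom = 3 − 1 = 2; critical value at α = 0.01 is 9.21.
Since 0.244 < 9.21, we fail to reject the null hypothesis — the data are consistent with the 9:3:4 ratio.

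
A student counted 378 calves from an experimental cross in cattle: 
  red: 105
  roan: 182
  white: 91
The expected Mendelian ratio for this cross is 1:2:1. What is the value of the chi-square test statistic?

1.556

Under the 1:2:1 hypothesis (Σ ratio = 4, N = 378):
  red: 378 × 1/4 = 94.5
  roan: 378 × 2/4 = 189
  white: 378 × 1/4 = 94.5
χ² = Σ (O − E)² / E
  red: (105 − 94.5)² / 94.5 = 1.1667
  roan: (182 − 189)² / 189 = 0.2593
  white: (91 − 94.5)² / 94.5 = 0.1296
χ² = 1.1667 + 0.2593 + 0.1296 = 1.5556 ≈ 1.556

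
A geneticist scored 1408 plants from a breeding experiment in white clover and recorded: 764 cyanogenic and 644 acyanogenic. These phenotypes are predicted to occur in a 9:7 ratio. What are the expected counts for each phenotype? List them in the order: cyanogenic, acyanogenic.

The 9:7 ratio has 16 parts, so with N = 1408 the expected counts are:
  cyanogenic: 1408 × 9/16 = 792
  acyanogenic: 1408 × 7/16 = 616

792, 616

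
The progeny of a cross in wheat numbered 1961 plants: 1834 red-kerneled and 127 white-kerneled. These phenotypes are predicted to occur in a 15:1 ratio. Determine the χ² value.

Expected counts for N = 1961 under a 15:1 ratio (total parts = 16):
  red-kerneled: 1961 × 15/16 = 1838.4375
  white-kerneled: 1961 × 1/16 = 122.5625
χ² = Σ (O − E)² / E
  red-kerneled: (1834 − 1838.4375)² / 1838.4375 = 0.0107
  white-kerneled: (127 − 122.5625)² / 122.5625 = 0.1607
χ² = 0.0107 + 0.1607 = 0.1714 ≈ 0.171

0.171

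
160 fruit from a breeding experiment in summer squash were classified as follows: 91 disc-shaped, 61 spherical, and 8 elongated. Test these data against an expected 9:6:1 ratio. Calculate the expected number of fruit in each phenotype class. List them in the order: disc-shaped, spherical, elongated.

Under the 9:6:1 hypothesis (Σ ratio = 16, N = 160):
  disc-shaped: 160 × 9/16 = 90
  spherical: 160 × 6/16 = 60
  elongated: 160 × 1/16 = 10

90, 60, 10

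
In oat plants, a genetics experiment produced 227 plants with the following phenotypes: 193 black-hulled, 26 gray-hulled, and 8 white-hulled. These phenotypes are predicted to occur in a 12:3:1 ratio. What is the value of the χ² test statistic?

Total ratio parts = 16. Expected numbers out of 227:
  black-hulled: 227 × 12/16 = 170.25
  gray-hulled: 227 × 3/16 = 42.5625
  white-hulled: 227 × 1/16 = 14.1875
χ² = Σ (O − E)² / E
  black-hulled: (193 − 170.25)² / 170.25 = 3.0400
  gray-hulled: (26 − 42.5625)² / 42.5625 = 6.4450
  white-hulled: (8 − 14.1875)² / 14.1875 = 2.6985
χ² = 3.0400 + 6.4450 + 2.6985 = 12.1835 ≈ 12.184

12.184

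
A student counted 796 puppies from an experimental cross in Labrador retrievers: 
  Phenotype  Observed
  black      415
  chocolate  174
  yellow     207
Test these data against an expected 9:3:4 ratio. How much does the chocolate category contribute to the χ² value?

4.104

The 9:3:4 ratio has 16 parts, so with N = 796 the expected counts are:
  black: 796 × 9/16 = 447.75
  chocolate: 796 × 3/16 = 149.25
  yellow: 796 × 4/16 = 199
Contribution of chocolate: (174 − 149.25)² / 149.25 = 4.1043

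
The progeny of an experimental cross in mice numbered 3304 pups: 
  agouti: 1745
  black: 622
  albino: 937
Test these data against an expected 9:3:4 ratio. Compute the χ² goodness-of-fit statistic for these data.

Total ratio parts = 16. Expected numbers out of 3304:
  agouti: 3304 × 9/16 = 1858.5
  black: 3304 × 3/16 = 619.5
  albino: 3304 × 4/16 = 826
χ² = Σ (O − E)² / E
  agouti: (1745 − 1858.5)² / 1858.5 = 6.9315
  black: (622 − 619.5)² / 619.5 = 0.0101
  albino: (937 − 826)² / 826 = 14.9165
χ² = 6.9315 + 0.0101 + 14.9165 = 21.8581 ≈ 21.858

21.858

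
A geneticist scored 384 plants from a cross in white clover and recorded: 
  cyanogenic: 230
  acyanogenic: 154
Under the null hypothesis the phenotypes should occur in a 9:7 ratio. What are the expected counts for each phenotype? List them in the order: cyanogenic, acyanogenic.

216, 168

Total ratio parts = 16. Expected numbers out of 384:
  cyanogenic: 384 × 9/16 = 216
  acyanogenic: 384 × 7/16 = 168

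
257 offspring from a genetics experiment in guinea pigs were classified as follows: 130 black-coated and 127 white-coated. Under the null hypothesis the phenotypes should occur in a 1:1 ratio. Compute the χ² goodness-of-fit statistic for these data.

The 1:1 ratio has 2 parts, so with N = 257 the expected counts are:
  black-coated: 257 × 1/2 = 128.5
  white-coated: 257 × 1/2 = 128.5
χ² = Σ (O − E)² / E
  black-coated: (130 − 128.5)² / 128.5 = 0.0175
  white-coated: (127 − 128.5)² / 128.5 = 0.0175
χ² = 0.0175 + 0.0175 = 0.035

0.035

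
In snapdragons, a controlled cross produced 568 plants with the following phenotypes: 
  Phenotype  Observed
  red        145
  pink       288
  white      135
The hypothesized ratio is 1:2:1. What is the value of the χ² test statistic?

0.465

The 1:2:1 ratio has 4 parts, so with N = 568 the expected counts are:
  red: 568 × 1/4 = 142
  pink: 568 × 2/4 = 284
  white: 568 × 1/4 = 142
χ² = Σ (O − E)² / E
  red: (145 − 142)² / 142 = 0.0634
  pink: (288 − 284)² / 284 = 0.0563
  white: (135 − 142)² / 142 = 0.3451
χ² = 0.0634 + 0.0563 + 0.3451 = 0.4648 ≈ 0.465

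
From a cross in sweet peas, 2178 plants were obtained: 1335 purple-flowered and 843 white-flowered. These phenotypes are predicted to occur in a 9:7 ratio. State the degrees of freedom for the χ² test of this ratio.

A goodness-of-fit test with 2 phenotype classes has df = 2 − 1 = 1.

1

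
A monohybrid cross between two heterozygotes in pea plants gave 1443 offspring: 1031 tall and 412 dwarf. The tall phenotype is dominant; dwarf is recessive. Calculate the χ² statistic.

For a monohybrid cross between heterozygotes with complete dominance, the expected phenotypic ratio is 3:1.
Expected counts for N = 1443 under a 3:1 ratio (total parts = 4):
  tall: 1443 × 3/4 = 1082.25
  dwarf: 1443 × 1/4 = 360.75
χ² = Σ (O − E)² / E
  tall: (1031 − 1082.25)² / 1082.25 = 2.4269
  dwarf: (412 − 360.75)² / 360.75 = 7.2808
χ² = 2.4269 + 7.2808 = 9.7077 ≈ 9.708

9.708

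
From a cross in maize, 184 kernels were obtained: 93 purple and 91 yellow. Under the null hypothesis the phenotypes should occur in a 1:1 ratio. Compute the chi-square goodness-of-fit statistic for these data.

0.022

The 1:1 ratio has 2 parts, so with N = 184 the expected counts are:
  purple: 184 × 1/2 = 92
  yellow: 184 × 1/2 = 92
χ² = Σ (O − E)² / E
  purple: (93 − 92)² / 92 = 0.0109
  yellow: (91 − 92)² / 92 = 0.0109
χ² = 0.0109 + 0.0109 = 0.0218 ≈ 0.022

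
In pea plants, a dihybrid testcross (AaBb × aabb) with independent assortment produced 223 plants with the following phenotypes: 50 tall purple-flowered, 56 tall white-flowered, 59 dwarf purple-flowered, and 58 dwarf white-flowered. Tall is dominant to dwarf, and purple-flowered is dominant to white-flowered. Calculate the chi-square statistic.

A dihybrid testcross with independent assortment gives a 1:1:1:1 ratio.
Expected counts for N = 223 under a 1:1:1:1 ratio (total parts = 4):
  tall purple-flowered: 223 × 1/4 = 55.75
  tall white-flowered: 223 × 1/4 = 55.75
  dwarf purple-flowered: 223 × 1/4 = 55.75
  dwarf white-flowered: 223 × 1/4 = 55.75
χ² = Σ (O − E)² / E
  tall purple-flowered: (50 − 55.75)² / 55.75 = 0.5930
  tall white-flowered: (56 − 55.75)² / 55.75 = 0.0011
  dwarf purple-flowered: (59 − 55.75)² / 55.75 = 0.1895
  dwarf white-flowered: (58 − 55.75)² / 55.75 = 0.0908
χ² = 0.5930 + 0.0011 + 0.1895 + 0.0908 = 0.8744 ≈ 0.874

0.874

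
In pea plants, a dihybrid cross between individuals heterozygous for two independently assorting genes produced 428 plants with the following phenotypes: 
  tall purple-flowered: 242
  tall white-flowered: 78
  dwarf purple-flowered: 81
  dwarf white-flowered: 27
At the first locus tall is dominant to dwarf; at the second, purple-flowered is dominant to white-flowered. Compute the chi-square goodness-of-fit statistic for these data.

A dihybrid F₂ with independent assortment and complete dominance at both loci gives a 9:3:3:1 phenotypic ratio.
Total ratio parts = 16. Expected numbers out of 428:
  tall purple-flowered: 428 × 9/16 = 240.75
  tall white-flowered: 428 × 3/16 = 80.25
  dwarf purple-flowered: 428 × 3/16 = 80.25
  dwarf white-flowered: 428 × 1/16 = 26.75
χ² = Σ (O − E)² / E
  tall purple-flowered: (242 − 240.75)² / 240.75 = 0.0065
  tall white-flowered: (78 − 80.25)² / 80.25 = 0.0631
  dwarf purple-flowered: (81 − 80.25)² / 80.25 = 0.0070
  dwarf white-flowered: (27 − 26.75)² / 26.75 = 0.0023
χ² = 0.0065 + 0.0631 + 0.0070 + 0.0023 = 0.0789 ≈ 0.079

0.079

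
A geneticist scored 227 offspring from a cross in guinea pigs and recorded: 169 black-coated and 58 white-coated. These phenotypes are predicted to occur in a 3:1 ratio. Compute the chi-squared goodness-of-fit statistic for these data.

0.037

The 3:1 ratio has 4 parts, so with N = 227 the expected counts are:
  black-coated: 227 × 3/4 = 170.25
  white-coated: 227 × 1/4 = 56.75
χ² = Σ (O − E)² / E
  black-coated: (169 − 170.25)² / 170.25 = 0.0092
  white-coated: (58 − 56.75)² / 56.75 = 0.0275
χ² = 0.0092 + 0.0275 = 0.0367 ≈ 0.037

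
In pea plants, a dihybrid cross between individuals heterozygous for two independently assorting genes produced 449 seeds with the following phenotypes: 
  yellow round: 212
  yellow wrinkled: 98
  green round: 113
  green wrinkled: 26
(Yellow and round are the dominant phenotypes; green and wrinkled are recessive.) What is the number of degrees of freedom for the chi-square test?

3

A dihybrid F₂ with independent assortment and complete dominance at both loci gives a 9:3:3:1 phenotypic ratio.
A goodness-of-fit test with 4 phenotype classes has df = 4 − 1 = 3.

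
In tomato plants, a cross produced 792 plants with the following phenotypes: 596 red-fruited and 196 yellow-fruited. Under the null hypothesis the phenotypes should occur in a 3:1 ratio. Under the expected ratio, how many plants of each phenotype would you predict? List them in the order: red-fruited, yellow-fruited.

594, 198

Total ratio parts = 4. Expected numbers out of 792:
  red-fruited: 792 × 3/4 = 594
  yellow-fruited: 792 × 1/4 = 198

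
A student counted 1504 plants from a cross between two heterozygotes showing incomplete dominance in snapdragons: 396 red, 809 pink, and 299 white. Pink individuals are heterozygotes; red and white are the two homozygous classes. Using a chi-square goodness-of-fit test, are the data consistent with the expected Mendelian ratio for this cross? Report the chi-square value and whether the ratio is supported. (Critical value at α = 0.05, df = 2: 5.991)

With incomplete dominance, a heterozygote × heterozygote cross gives a 1:2:1 phenotypic ratio.
Expected counts for N = 1504 under a 1:2:1 ratio (total parts = 4):
  red: 1504 × 1/4 = 376
  pink: 1504 × 2/4 = 752
  white: 1504 × 1/4 = 376
χ² = Σ (O − E)² / E
  red: (396 − 376)² / 376 = 1.0638
  pink: (809 − 752)² / 752 = 4.3205
  white: (299 − 376)² / 376 = 15.7686
χ² = 1.0638 + 4.3205 + 15.7686 = 21.1529 ≈ 21.153
Degrees of freedom = 3 − 1 = 2; critical value at α = 0.05 is 5.991.
Since 21.153 > 5.991, we reject the null hypothesis — the data do not fit the 1:2:1 ratio.

21.153; not consistent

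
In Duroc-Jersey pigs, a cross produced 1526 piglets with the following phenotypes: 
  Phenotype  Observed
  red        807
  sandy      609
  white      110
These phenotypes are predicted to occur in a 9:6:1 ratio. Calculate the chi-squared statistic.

7.678

Under the 9:6:1 hypothesis (Σ ratio = 16, N = 1526):
  red: 1526 × 9/16 = 858.375
  sandy: 1526 × 6/16 = 572.25
  white: 1526 × 1/16 = 95.375
χ² = Σ (O − E)² / E
  red: (807 − 858.375)² / 858.375 = 3.0749
  sandy: (609 − 572.25)² / 572.25 = 2.3601
  white: (110 − 95.375)² / 95.375 = 2.2426
χ² = 3.0749 + 2.3601 + 2.2426 = 7.6776 ≈ 7.678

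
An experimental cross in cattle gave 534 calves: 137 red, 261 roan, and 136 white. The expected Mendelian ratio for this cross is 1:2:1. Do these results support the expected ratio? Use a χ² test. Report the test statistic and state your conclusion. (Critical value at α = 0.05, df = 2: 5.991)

0.273; consistent

Expected counts for N = 534 under a 1:2:1 ratio (total parts = 4):
  red: 534 × 1/4 = 133.5
  roan: 534 × 2/4 = 267
  white: 534 × 1/4 = 133.5
χ² = Σ (O − E)² / E
  red: (137 − 133.5)² / 133.5 = 0.0918
  roan: (261 − 267)² / 267 = 0.1348
  white: (136 − 133.5)² / 133.5 = 0.0468
χ² = 0.0918 + 0.1348 + 0.0468 = 0.2734 ≈ 0.273
Degrees of freedom = 3 − 1 = 2; critical value at α = 0.05 is 5.991.
Since 0.273 < 5.991, we fail to reject the null hypothesis — the data are consistent with the 1:2:1 ratio.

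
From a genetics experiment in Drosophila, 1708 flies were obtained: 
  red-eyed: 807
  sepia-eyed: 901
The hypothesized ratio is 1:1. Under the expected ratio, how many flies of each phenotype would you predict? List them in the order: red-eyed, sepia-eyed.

854, 854

The 1:1 ratio has 2 parts, so with N = 1708 the expected counts are:
  red-eyed: 1708 × 1/2 = 854
  sepia-eyed: 1708 × 1/2 = 854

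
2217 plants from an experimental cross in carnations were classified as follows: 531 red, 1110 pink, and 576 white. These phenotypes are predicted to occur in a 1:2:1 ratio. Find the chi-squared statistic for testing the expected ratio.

1.831

The 1:2:1 ratio has 4 parts, so with N = 2217 the expected counts are:
  red: 2217 × 1/4 = 554.25
  pink: 2217 × 2/4 = 1108.5
  white: 2217 × 1/4 = 554.25
χ² = Σ (O − E)² / E
  red: (531 − 554.25)² / 554.25 = 0.9753
  pink: (1110 − 1108.5)² / 1108.5 = 0.0020
  white: (576 − 554.25)² / 554.25 = 0.8535
χ² = 0.9753 + 0.0020 + 0.8535 = 1.8308 ≈ 1.831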